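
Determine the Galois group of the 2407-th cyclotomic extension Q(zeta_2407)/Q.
|Gal(Q(zeta_2407)/Q)| = phi(2407) = 2296; group ≅ (Z/2407Z)^* ≅ Z/28Z × Z/82Z

The n-th cyclotomic polynomial Φ_2407(x) is the minimal polynomial of zeta_2407 over Q and has degree phi(2407) = 2296. So Q(zeta_2407) is a degree-2296 Galois extension with Galois group (Z/2407Z)^*. By CRT, (Z/2407Z)^* ≅ (Z/29Z)^* × (Z/83Z)^*. Each prime-power unit group is (Z/29Z)^* ≅ Z/28Z; (Z/83Z)^* ≅ Z/82Z. Hence Gal(Q(zeta_2407)/Q) ≅ Z/28Z × Z/82Z.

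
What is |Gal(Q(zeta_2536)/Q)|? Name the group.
|Gal(Q(zeta_2536)/Q)| = phi(2536) = 1264; group ≅ (Z/2536Z)^* ≅ Z/2Z × Z/2Z × Z/316Z

The n-th cyclotomic polynomial Φ_2536(x) is the minimal polynomial of zeta_2536 over Q and has degree phi(2536) = 1264. So Q(zeta_2536) is a degree-1264 Galois extension with Galois group (Z/2536Z)^*. By CRT, (Z/2536Z)^* ≅ (Z/8Z)^* × (Z/317Z)^*. Each prime-power unit group is (Z/8Z)^* ≅ Z/2Z × Z/2Z; (Z/317Z)^* ≅ Z/316Z. Hence Gal(Q(zeta_2536)/Q) ≅ Z/2Z × Z/2Z × Z/316Z.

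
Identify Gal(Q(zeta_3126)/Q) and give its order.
|Gal(Q(zeta_3126)/Q)| = phi(3126) = 1040; group ≅ (Z/3126Z)^* ≅ Z/2Z × Z/520Z

The n-th cyclotomic polynomial Φ_3126(x) is the minimal polynomial of zeta_3126 over Q and has degree phi(3126) = 1040. So Q(zeta_3126) is a degree-1040 Galois extension with Galois group (Z/3126Z)^*. By CRT, (Z/3126Z)^* ≅ (Z/2Z)^* × (Z/3Z)^* × (Z/521Z)^*. Each prime-power unit group is (Z/2Z)^* ≅ trivial group (order 1); (Z/3Z)^* ≅ Z/2Z; (Z/521Z)^* ≅ Z/520Z. Hence Gal(Q(zeta_3126)/Q) ≅ Z/2Z × Z/520Z.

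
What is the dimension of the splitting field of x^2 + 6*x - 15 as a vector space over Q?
[K:Q] = 2

The discriminant of x^2 + (6)*x + (-15) is b^2 - 4c = 36 - (-60) = 96. Since 96 is not a perfect square in Q, the polynomial is irreducible over Q. Its two roots generate a degree-2 extension, so [K:Q] = 2.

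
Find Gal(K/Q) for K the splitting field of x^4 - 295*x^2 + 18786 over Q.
Gal(K/Q) = V_4 (Klein four-group, Z/2Z × Z/2Z)

f factors as (x^2 - 93)(x^2 - 202), so the splitting field is K = Q(sqrt(93), sqrt(202)). The elements 93, 202, 18786 are all non-squares in Q, so sqrt(93) and sqrt(202) generate independent quadratic extensions. Thus [K:Q] = 4 and Gal(K/Q) is generated by the two order-2 automorphisms sqrt(93) ↦ -sqrt(93) and sqrt(202) ↦ -sqrt(202), giving V_4.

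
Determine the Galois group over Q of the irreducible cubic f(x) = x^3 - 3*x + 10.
Gal(K/Q) = S_3 (symmetric group of order 6)

Compute the discriminant of x^3 + (0)*x^2 + (-3)*x + (10): Δ = -2592. Since Δ is not a rational square, the Galois group is not contained in A_3; it must be the full S_3 (irreducibility of the cubic rules out anything smaller).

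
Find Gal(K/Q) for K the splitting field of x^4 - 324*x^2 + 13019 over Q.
Gal(K/Q) = V_4 (Klein four-group, Z/2Z × Z/2Z)

f factors as (x^2 - 47)(x^2 - 277), so the splitting field is K = Q(sqrt(47), sqrt(277)). The elements 47, 277, 13019 are all non-squares in Q, so sqrt(47) and sqrt(277) generate independent quadratic extensions. Thus [K:Q] = 4 and Gal(K/Q) is generated by the two order-2 automorphisms sqrt(47) ↦ -sqrt(47) and sqrt(277) ↦ -sqrt(277), giving V_4.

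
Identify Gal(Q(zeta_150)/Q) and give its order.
|Gal(Q(zeta_150)/Q)| = phi(150) = 40; group ≅ (Z/150Z)^* ≅ Z/2Z × Z/20Z

The n-th cyclotomic polynomial Φ_150(x) is the minimal polynomial of zeta_150 over Q and has degree phi(150) = 40. So Q(zeta_150) is a degree-40 Galois extension with Galois group (Z/150Z)^*. By CRT, (Z/150Z)^* ≅ (Z/2Z)^* × (Z/3Z)^* × (Z/25Z)^*. Each prime-power unit group is (Z/2Z)^* ≅ trivial group (order 1); (Z/3Z)^* ≅ Z/2Z; (Z/25Z)^* ≅ Z/20Z. Hence Gal(Q(zeta_150)/Q) ≅ Z/2Z × Z/20Z.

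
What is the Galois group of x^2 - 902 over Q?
Gal(K/Q) = Z/2Z (cyclic of order 2)

x^2 - 902 is irreducible over Q since 902 is not a rational square. The splitting field Q(sqrt(902)) has degree 2 over Q, and its unique nontrivial automorphism is sqrt(902) ↦ -sqrt(902). Hence Gal(Q(sqrt(902))/Q) = Z/2Z.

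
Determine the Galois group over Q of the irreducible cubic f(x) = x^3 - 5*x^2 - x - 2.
Gal(K/Q) = S_3 (symmetric group of order 6)

Compute the discriminant of x^3 + (-5)*x^2 + (-1)*x + (-2): Δ = -1259. Since Δ is not a rational square, the Galois group is not contained in A_3; it must be the full S_3 (irreducibility of the cubic rules out anything smaller).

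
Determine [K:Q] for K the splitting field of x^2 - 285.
[K:Q] = 2

The polynomial x^2 - 285 is irreducible over Q since 285 is not a perfect square. Its splitting field is Q(sqrt(285)), which has degree 2 over Q.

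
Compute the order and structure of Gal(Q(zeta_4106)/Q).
|Gal(Q(zeta_4106)/Q)| = phi(4106) = 2052; group ≅ (Z/4106Z)^* ≅ Z/2052Z

The n-th cyclotomic polynomial Φ_4106(x) is the minimal polynomial of zeta_4106 over Q and has degree phi(4106) = 2052. So Q(zeta_4106) is a degree-2052 Galois extension with Galois group (Z/4106Z)^*. By CRT, (Z/4106Z)^* ≅ (Z/2Z)^* × (Z/2053Z)^*. Each prime-power unit group is (Z/2Z)^* ≅ trivial group (order 1); (Z/2053Z)^* ≅ Z/2052Z. Hence Gal(Q(zeta_4106)/Q) ≅ Z/2052Z.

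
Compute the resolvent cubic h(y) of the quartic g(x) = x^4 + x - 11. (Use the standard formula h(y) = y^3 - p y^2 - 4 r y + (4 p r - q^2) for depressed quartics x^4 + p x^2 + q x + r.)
h(y) = y^3 + 44*y - 1

Identify coefficients: p = 0, q = 1, r = -11.
Plug into h(y) = y^3 - p y^2 - 4 r y + (4 p r - q^2):
  h(y) = y^3 - (0) y^2 - 4*(-11) y + (4*(0)*(-11) - (1)^2)
       = y^3 + (0) y^2 + (44) y + (-1).
Simplifying: h(y) = y^3 + 44*y - 1.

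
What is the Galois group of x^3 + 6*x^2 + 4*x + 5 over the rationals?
Gal(K/Q) = S_3 (symmetric group of order 6)

Compute the discriminant of x^3 + (6)*x^2 + (4)*x + (5): Δ = -2515. Since Δ is not a rational square, the Galois group is not contained in A_3; it must be the full S_3 (irreducibility of the cubic rules out anything smaller).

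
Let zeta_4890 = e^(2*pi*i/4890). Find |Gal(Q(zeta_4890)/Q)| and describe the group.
|Gal(Q(zeta_4890)/Q)| = phi(4890) = 1296; group ≅ (Z/4890Z)^* ≅ Z/2Z × Z/4Z × Z/162Z

The n-th cyclotomic polynomial Φ_4890(x) is the minimal polynomial of zeta_4890 over Q and has degree phi(4890) = 1296. So Q(zeta_4890) is a degree-1296 Galois extension with Galois group (Z/4890Z)^*. By CRT, (Z/4890Z)^* ≅ (Z/2Z)^* × (Z/3Z)^* × (Z/5Z)^* × (Z/163Z)^*. Each prime-power unit group is (Z/2Z)^* ≅ trivial group (order 1); (Z/3Z)^* ≅ Z/2Z; (Z/5Z)^* ≅ Z/4Z; (Z/163Z)^* ≅ Z/162Z. Hence Gal(Q(zeta_4890)/Q) ≅ Z/2Z × Z/4Z × Z/162Z.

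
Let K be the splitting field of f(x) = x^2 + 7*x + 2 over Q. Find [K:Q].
[K:Q] = 2

The discriminant of x^2 + (7)*x + (2) is b^2 - 4c = 49 - (8) = 41. Since 41 is not a perfect square in Q, the polynomial is irreducible over Q. Its two roots generate a degree-2 extension, so [K:Q] = 2.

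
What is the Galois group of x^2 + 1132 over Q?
Gal(K/Q) = Z/2Z (cyclic of order 2)

x^2 + 1132 is irreducible over Q since -1132 is not a rational square. The splitting field Q(sqrt(-1132)) has degree 2 over Q, and its unique nontrivial automorphism is sqrt(-1132) ↦ -sqrt(-1132). Hence Gal(Q(sqrt(-1132))/Q) = Z/2Z.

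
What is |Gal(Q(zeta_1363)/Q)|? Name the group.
|Gal(Q(zeta_1363)/Q)| = phi(1363) = 1288; group ≅ (Z/1363Z)^* ≅ Z/28Z × Z/46Z

The n-th cyclotomic polynomial Φ_1363(x) is the minimal polynomial of zeta_1363 over Q and has degree phi(1363) = 1288. So Q(zeta_1363) is a degree-1288 Galois extension with Galois group (Z/1363Z)^*. By CRT, (Z/1363Z)^* ≅ (Z/29Z)^* × (Z/47Z)^*. Each prime-power unit group is (Z/29Z)^* ≅ Z/28Z; (Z/47Z)^* ≅ Z/46Z. Hence Gal(Q(zeta_1363)/Q) ≅ Z/28Z × Z/46Z.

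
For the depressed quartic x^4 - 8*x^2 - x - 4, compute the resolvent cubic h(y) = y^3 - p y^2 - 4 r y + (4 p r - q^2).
h(y) = y^3 + 8*y^2 + 16*y + 127

Identify coefficients: p = -8, q = -1, r = -4.
Plug into h(y) = y^3 - p y^2 - 4 r y + (4 p r - q^2):
  h(y) = y^3 - (-8) y^2 - 4*(-4) y + (4*(-8)*(-4) - (-1)^2)
       = y^3 + (8) y^2 + (16) y + (127).
Simplifying: h(y) = y^3 + 8*y^2 + 16*y + 127.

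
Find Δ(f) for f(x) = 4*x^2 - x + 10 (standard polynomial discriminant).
Δ = -159

For a quadratic a x^2 + b x + c the discriminant is Δ = b^2 - 4ac = (-1)^2 - 4*(4)*(10) = 1 - (160) = -159.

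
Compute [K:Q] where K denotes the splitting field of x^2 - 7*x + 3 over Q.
[K:Q] = 2

The discriminant of x^2 + (-7)*x + (3) is b^2 - 4c = 49 - (12) = 37. Since 37 is not a perfect square in Q, the polynomial is irreducible over Q. Its two roots generate a degree-2 extension, so [K:Q] = 2.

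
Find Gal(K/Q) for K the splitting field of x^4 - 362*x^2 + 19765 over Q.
Gal(K/Q) = V_4 (Klein four-group, Z/2Z × Z/2Z)

f factors as (x^2 - 67)(x^2 - 295), so the splitting field is K = Q(sqrt(67), sqrt(295)). The elements 67, 295, 19765 are all non-squares in Q, so sqrt(67) and sqrt(295) generate independent quadratic extensions. Thus [K:Q] = 4 and Gal(K/Q) is generated by the two order-2 automorphisms sqrt(67) ↦ -sqrt(67) and sqrt(295) ↦ -sqrt(295), giving V_4.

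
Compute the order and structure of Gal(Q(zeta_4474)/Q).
|Gal(Q(zeta_4474)/Q)| = phi(4474) = 2236; group ≅ (Z/4474Z)^* ≅ Z/2236Z

The n-th cyclotomic polynomial Φ_4474(x) is the minimal polynomial of zeta_4474 over Q and has degree phi(4474) = 2236. So Q(zeta_4474) is a degree-2236 Galois extension with Galois group (Z/4474Z)^*. By CRT, (Z/4474Z)^* ≅ (Z/2Z)^* × (Z/2237Z)^*. Each prime-power unit group is (Z/2Z)^* ≅ trivial group (order 1); (Z/2237Z)^* ≅ Z/2236Z. Hence Gal(Q(zeta_4474)/Q) ≅ Z/2236Z.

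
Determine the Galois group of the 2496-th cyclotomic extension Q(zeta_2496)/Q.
|Gal(Q(zeta_2496)/Q)| = phi(2496) = 768; group ≅ (Z/2496Z)^* ≅ Z/2Z × Z/2Z × Z/12Z × Z/16Z

The n-th cyclotomic polynomial Φ_2496(x) is the minimal polynomial of zeta_2496 over Q and has degree phi(2496) = 768. So Q(zeta_2496) is a degree-768 Galois extension with Galois group (Z/2496Z)^*. By CRT, (Z/2496Z)^* ≅ (Z/64Z)^* × (Z/3Z)^* × (Z/13Z)^*. Each prime-power unit group is (Z/64Z)^* ≅ Z/2Z × Z/16Z; (Z/3Z)^* ≅ Z/2Z; (Z/13Z)^* ≅ Z/12Z. Hence Gal(Q(zeta_2496)/Q) ≅ Z/2Z × Z/2Z × Z/12Z × Z/16Z.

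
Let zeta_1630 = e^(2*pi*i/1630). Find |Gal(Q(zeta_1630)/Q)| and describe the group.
|Gal(Q(zeta_1630)/Q)| = phi(1630) = 648; group ≅ (Z/1630Z)^* ≅ Z/4Z × Z/162Z

The n-th cyclotomic polynomial Φ_1630(x) is the minimal polynomial of zeta_1630 over Q and has degree phi(1630) = 648. So Q(zeta_1630) is a degree-648 Galois extension with Galois group (Z/1630Z)^*. By CRT, (Z/1630Z)^* ≅ (Z/2Z)^* × (Z/5Z)^* × (Z/163Z)^*. Each prime-power unit group is (Z/2Z)^* ≅ trivial group (order 1); (Z/5Z)^* ≅ Z/4Z; (Z/163Z)^* ≅ Z/162Z. Hence Gal(Q(zeta_1630)/Q) ≅ Z/4Z × Z/162Z.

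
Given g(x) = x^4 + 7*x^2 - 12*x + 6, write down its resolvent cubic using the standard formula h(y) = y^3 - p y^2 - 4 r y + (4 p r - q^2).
h(y) = y^3 - 7*y^2 - 24*y + 24

Identify coefficients: p = 7, q = -12, r = 6.
Plug into h(y) = y^3 - p y^2 - 4 r y + (4 p r - q^2):
  h(y) = y^3 - (7) y^2 - 4*(6) y + (4*(7)*(6) - (-12)^2)
       = y^3 + (-7) y^2 + (-24) y + (24).
Simplifying: h(y) = y^3 - 7*y^2 - 24*y + 24.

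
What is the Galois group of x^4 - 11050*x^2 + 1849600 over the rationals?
Gal(K/Q) = Z/2Z (cyclic of order 2)

f factors as (x^2 - 170)(x^2 - 10880), so the splitting field is K = Q(sqrt(170), sqrt(10880)). The squarefree part of 170 is 170 and the squarefree part of 10880 is also 170, so sqrt(170) and sqrt(10880) are both rational multiples of sqrt(170). Hence Q(sqrt(170)) = Q(sqrt(10880)) = Q(sqrt(170)), and the splitting field collapses to a single degree-2 extension with Galois group Z/2Z.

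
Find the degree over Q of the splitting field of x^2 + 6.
[K:Q] = 2

The discriminant of x^2 + (0)*x + (6) is b^2 - 4c = 0 - (24) = -24. Since -24 is not a perfect square in Q, the polynomial is irreducible over Q. Its two roots generate a degree-2 extension, so [K:Q] = 2.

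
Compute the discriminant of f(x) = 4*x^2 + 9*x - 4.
Δ = 145

For a quadratic a x^2 + b x + c the discriminant is Δ = b^2 - 4ac = (9)^2 - 4*(4)*(-4) = 81 - (-64) = 145.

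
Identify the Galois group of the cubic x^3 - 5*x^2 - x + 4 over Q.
Gal(K/Q) = S_3 (symmetric group of order 6)

Compute the discriminant of x^3 + (-5)*x^2 + (-1)*x + (4): Δ = 1957. Since Δ is not a rational square, the Galois group is not contained in A_3; it must be the full S_3 (irreducibility of the cubic rules out anything smaller).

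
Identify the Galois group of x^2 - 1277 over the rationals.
Gal(K/Q) = Z/2Z (cyclic of order 2)

x^2 - 1277 is irreducible over Q since 1277 is not a rational square. The splitting field Q(sqrt(1277)) has degree 2 over Q, and its unique nontrivial automorphism is sqrt(1277) ↦ -sqrt(1277). Hence Gal(Q(sqrt(1277))/Q) = Z/2Z.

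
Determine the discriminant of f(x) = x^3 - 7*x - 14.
Δ = -3920

For a depressed cubic x^3 + p x + q the discriminant is Δ = -4 p^3 - 27 q^2 = -4*(-7)^3 - 27*(-14)^2 = 1372 - 5292 = -3920.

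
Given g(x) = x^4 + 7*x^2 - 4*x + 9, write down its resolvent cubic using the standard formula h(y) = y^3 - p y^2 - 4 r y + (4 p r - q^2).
h(y) = y^3 - 7*y^2 - 36*y + 236

Identify coefficients: p = 7, q = -4, r = 9.
Plug into h(y) = y^3 - p y^2 - 4 r y + (4 p r - q^2):
  h(y) = y^3 - (7) y^2 - 4*(9) y + (4*(7)*(9) - (-4)^2)
       = y^3 + (-7) y^2 + (-36) y + (236).
Simplifying: h(y) = y^3 - 7*y^2 - 36*y + 236.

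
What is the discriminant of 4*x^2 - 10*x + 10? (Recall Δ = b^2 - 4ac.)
Δ = -60

For a quadratic a x^2 + b x + c the discriminant is Δ = b^2 - 4ac = (-10)^2 - 4*(4)*(10) = 100 - (160) = -60.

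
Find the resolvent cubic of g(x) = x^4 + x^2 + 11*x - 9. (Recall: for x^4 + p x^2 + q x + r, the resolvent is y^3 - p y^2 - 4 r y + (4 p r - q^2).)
h(y) = y^3 - y^2 + 36*y - 157

Identify coefficients: p = 1, q = 11, r = -9.
Plug into h(y) = y^3 - p y^2 - 4 r y + (4 p r - q^2):
  h(y) = y^3 - (1) y^2 - 4*(-9) y + (4*(1)*(-9) - (11)^2)
       = y^3 + (-1) y^2 + (36) y + (-157).
Simplifying: h(y) = y^3 - y^2 + 36*y - 157.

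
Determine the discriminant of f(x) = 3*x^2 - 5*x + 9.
Δ = -83

For a quadratic a x^2 + b x + c the discriminant is Δ = b^2 - 4ac = (-5)^2 - 4*(3)*(9) = 25 - (108) = -83.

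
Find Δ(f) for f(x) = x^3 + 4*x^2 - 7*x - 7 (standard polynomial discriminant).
Δ = 6153

For x^3 + a x^2 + b x + c the discriminant is Δ = 18 a b c - 4 a^3 c + a^2 b^2 - 4 b^3 - 27 c^2.
Plug a = 4, b = -7, c = -7:
  18*(4)*(-7)*(-7) - 4*(4)^3*(-7) + (4)^2*(-7)^2 - 4*(-7)^3 - 27*(-7)^2
  = 3528 + (1792) + 784 + (1372) + (-1323)
  = 6153.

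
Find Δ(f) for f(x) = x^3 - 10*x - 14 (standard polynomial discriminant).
Δ = -1292

For a depressed cubic x^3 + p x + q the discriminant is Δ = -4 p^3 - 27 q^2 = -4*(-10)^3 - 27*(-14)^2 = 4000 - 5292 = -1292.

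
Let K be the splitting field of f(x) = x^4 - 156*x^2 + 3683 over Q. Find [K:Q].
[K:Q] = 4

f factors as (x^2 - 29)(x^2 - 127); the splitting field is K = Q(sqrt(29), sqrt(127)). Since 29, 127, and 3683 are all non-squares in Q, the three subfields Q(sqrt(29)), Q(sqrt(127)), Q(sqrt(3683)) are distinct degree-2 extensions, so [K:Q] = 4 (Klein four Galois group).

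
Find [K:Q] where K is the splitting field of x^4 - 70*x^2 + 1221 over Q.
[K:Q] = 4

f factors as (x^2 - 33)(x^2 - 37); the splitting field is K = Q(sqrt(33), sqrt(37)). Since 33, 37, and 1221 are all non-squares in Q, the three subfields Q(sqrt(33)), Q(sqrt(37)), Q(sqrt(1221)) are distinct degree-2 extensions, so [K:Q] = 4 (Klein four Galois group).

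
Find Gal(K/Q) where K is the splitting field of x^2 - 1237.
Gal(K/Q) = Z/2Z (cyclic of order 2)

x^2 - 1237 is irreducible over Q since 1237 is not a rational square. The splitting field Q(sqrt(1237)) has degree 2 over Q, and its unique nontrivial automorphism is sqrt(1237) ↦ -sqrt(1237). Hence Gal(Q(sqrt(1237))/Q) = Z/2Z.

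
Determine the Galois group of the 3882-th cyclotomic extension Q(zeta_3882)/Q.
|Gal(Q(zeta_3882)/Q)| = phi(3882) = 1292; group ≅ (Z/3882Z)^* ≅ Z/2Z × Z/646Z

The n-th cyclotomic polynomial Φ_3882(x) is the minimal polynomial of zeta_3882 over Q and has degree phi(3882) = 1292. So Q(zeta_3882) is a degree-1292 Galois extension with Galois group (Z/3882Z)^*. By CRT, (Z/3882Z)^* ≅ (Z/2Z)^* × (Z/3Z)^* × (Z/647Z)^*. Each prime-power unit group is (Z/2Z)^* ≅ trivial group (order 1); (Z/3Z)^* ≅ Z/2Z; (Z/647Z)^* ≅ Z/646Z. Hence Gal(Q(zeta_3882)/Q) ≅ Z/2Z × Z/646Z.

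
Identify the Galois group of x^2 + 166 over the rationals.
Gal(K/Q) = Z/2Z (cyclic of order 2)

x^2 + 166 is irreducible over Q since -166 is not a rational square. The splitting field Q(sqrt(-166)) has degree 2 over Q, and its unique nontrivial automorphism is sqrt(-166) ↦ -sqrt(-166). Hence Gal(Q(sqrt(-166))/Q) = Z/2Z.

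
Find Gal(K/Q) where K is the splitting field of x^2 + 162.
Gal(K/Q) = Z/2Z (cyclic of order 2)

x^2 + 162 is irreducible over Q since -162 is not a rational square. The splitting field Q(sqrt(-162)) has degree 2 over Q, and its unique nontrivial automorphism is sqrt(-162) ↦ -sqrt(-162). Hence Gal(Q(sqrt(-162))/Q) = Z/2Z.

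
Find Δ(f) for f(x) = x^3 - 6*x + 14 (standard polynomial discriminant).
Δ = -4428

For a depressed cubic x^3 + p x + q the discriminant is Δ = -4 p^3 - 27 q^2 = -4*(-6)^3 - 27*(14)^2 = 864 - 5292 = -4428.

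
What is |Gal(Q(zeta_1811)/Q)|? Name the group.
|Gal(Q(zeta_1811)/Q)| = phi(1811) = 1810; group ≅ (Z/1811Z)^* ≅ Z/1810Z

The n-th cyclotomic polynomial Φ_1811(x) is the minimal polynomial of zeta_1811 over Q and has degree phi(1811) = 1810. So Q(zeta_1811) is a degree-1810 Galois extension with Galois group (Z/1811Z)^*. (Z/1811Z)^* is cyclic since 1811 is an odd prime power (or 4). Hence Gal(Q(zeta_1811)/Q) ≅ Z/1810Z.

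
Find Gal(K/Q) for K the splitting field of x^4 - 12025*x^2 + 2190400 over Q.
Gal(K/Q) = Z/2Z (cyclic of order 2)

f factors as (x^2 - 11840)(x^2 - 185), so the splitting field is K = Q(sqrt(11840), sqrt(185)). The squarefree part of 11840 is 185 and the squarefree part of 185 is also 185, so sqrt(11840) and sqrt(185) are both rational multiples of sqrt(185). Hence Q(sqrt(11840)) = Q(sqrt(185)) = Q(sqrt(185)), and the splitting field collapses to a single degree-2 extension with Galois group Z/2Z.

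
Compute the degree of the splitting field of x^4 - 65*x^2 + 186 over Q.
[K:Q] = 4

f factors as (x^2 - 3)(x^2 - 62); the splitting field is K = Q(sqrt(3), sqrt(62)). Since 3, 62, and 186 are all non-squares in Q, the three subfields Q(sqrt(3)), Q(sqrt(62)), Q(sqrt(186)) are distinct degree-2 extensions, so [K:Q] = 4 (Klein four Galois group).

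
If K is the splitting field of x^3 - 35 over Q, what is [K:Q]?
[K:Q] = 6

x^3 - 35 has one real root r = 35^(1/3) and two complex roots r*zeta_3, r*zeta_3^2 where zeta_3 = e^(2*pi*i/3). The splitting field is Q(r, zeta_3). [Q(r):Q] = 3 and [Q(zeta_3):Q] = 2 with gcd = 1, so [Q(r, zeta_3):Q] = 3 * 2 = 6.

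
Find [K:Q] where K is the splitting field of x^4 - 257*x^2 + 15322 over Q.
[K:Q] = 4

f factors as (x^2 - 94)(x^2 - 163); the splitting field is K = Q(sqrt(94), sqrt(163)). Since 94, 163, and 15322 are all non-squares in Q, the three subfields Q(sqrt(94)), Q(sqrt(163)), Q(sqrt(15322)) are distinct degree-2 extensions, so [K:Q] = 4 (Klein four Galois group).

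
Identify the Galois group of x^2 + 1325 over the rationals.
Gal(K/Q) = Z/2Z (cyclic of order 2)

x^2 + 1325 is irreducible over Q since -1325 is not a rational square. The splitting field Q(sqrt(-1325)) has degree 2 over Q, and its unique nontrivial automorphism is sqrt(-1325) ↦ -sqrt(-1325). Hence Gal(Q(sqrt(-1325))/Q) = Z/2Z.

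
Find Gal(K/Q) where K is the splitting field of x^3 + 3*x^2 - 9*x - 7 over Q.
Gal(K/Q) = S_3 (symmetric group of order 6)

Compute the discriminant of x^3 + (3)*x^2 + (-9)*x + (-7): Δ = 6480. Since Δ is not a rational square, the Galois group is not contained in A_3; it must be the full S_3 (irreducibility of the cubic rules out anything smaller).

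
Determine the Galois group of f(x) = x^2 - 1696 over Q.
Gal(K/Q) = Z/2Z (cyclic of order 2)

x^2 - 1696 is irreducible over Q since 1696 is not a rational square. The splitting field Q(sqrt(1696)) has degree 2 over Q, and its unique nontrivial automorphism is sqrt(1696) ↦ -sqrt(1696). Hence Gal(Q(sqrt(1696))/Q) = Z/2Z.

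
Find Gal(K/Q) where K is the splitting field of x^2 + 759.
Gal(K/Q) = Z/2Z (cyclic of order 2)

x^2 + 759 is irreducible over Q since -759 is not a rational square. The splitting field Q(sqrt(-759)) has degree 2 over Q, and its unique nontrivial automorphism is sqrt(-759) ↦ -sqrt(-759). Hence Gal(Q(sqrt(-759))/Q) = Z/2Z.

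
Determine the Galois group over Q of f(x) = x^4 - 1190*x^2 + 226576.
Gal(K/Q) = Z/2Z (cyclic of order 2)

f factors as (x^2 - 952)(x^2 - 238), so the splitting field is K = Q(sqrt(952), sqrt(238)). The squarefree part of 952 is 238 and the squarefree part of 238 is also 238, so sqrt(952) and sqrt(238) are both rational multiples of sqrt(238). Hence Q(sqrt(952)) = Q(sqrt(238)) = Q(sqrt(238)), and the splitting field collapses to a single degree-2 extension with Galois group Z/2Z.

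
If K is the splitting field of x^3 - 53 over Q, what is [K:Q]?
[K:Q] = 6

x^3 - 53 has one real root r = 53^(1/3) and two complex roots r*zeta_3, r*zeta_3^2 where zeta_3 = e^(2*pi*i/3). The splitting field is Q(r, zeta_3). [Q(r):Q] = 3 and [Q(zeta_3):Q] = 2 with gcd = 1, so [Q(r, zeta_3):Q] = 3 * 2 = 6.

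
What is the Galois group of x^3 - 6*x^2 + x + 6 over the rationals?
Gal(K/Q) = S_3 (symmetric group of order 6)

Compute the discriminant of x^3 + (-6)*x^2 + (1)*x + (6): Δ = 3596. Since Δ is not a rational square, the Galois group is not contained in A_3; it must be the full S_3 (irreducibility of the cubic rules out anything smaller).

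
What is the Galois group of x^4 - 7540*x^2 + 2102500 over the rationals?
Gal(K/Q) = Z/2Z (cyclic of order 2)

f factors as (x^2 - 7250)(x^2 - 290), so the splitting field is K = Q(sqrt(7250), sqrt(290)). The squarefree part of 7250 is 290 and the squarefree part of 290 is also 290, so sqrt(7250) and sqrt(290) are both rational multiples of sqrt(290). Hence Q(sqrt(7250)) = Q(sqrt(290)) = Q(sqrt(290)), and the splitting field collapses to a single degree-2 extension with Galois group Z/2Z.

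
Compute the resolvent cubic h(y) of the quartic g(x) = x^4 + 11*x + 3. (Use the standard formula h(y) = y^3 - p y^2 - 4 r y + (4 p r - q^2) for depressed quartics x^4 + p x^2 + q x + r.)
h(y) = y^3 - 12*y - 121

Identify coefficients: p = 0, q = 11, r = 3.
Plug into h(y) = y^3 - p y^2 - 4 r y + (4 p r - q^2):
  h(y) = y^3 - (0) y^2 - 4*(3) y + (4*(0)*(3) - (11)^2)
       = y^3 + (0) y^2 + (-12) y + (-121).
Simplifying: h(y) = y^3 - 12*y - 121.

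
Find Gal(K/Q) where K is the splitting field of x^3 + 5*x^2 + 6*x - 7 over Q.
Gal(K/Q) = S_3 (symmetric group of order 6)

Compute the discriminant of x^3 + (5)*x^2 + (6)*x + (-7): Δ = -1567. Since Δ is not a rational square, the Galois group is not contained in A_3; it must be the full S_3 (irreducibility of the cubic rules out anything smaller).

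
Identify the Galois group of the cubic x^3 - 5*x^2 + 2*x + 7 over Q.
Gal(K/Q) = S_3 (symmetric group of order 6)

Compute the discriminant of x^3 + (-5)*x^2 + (2)*x + (7): Δ = 985. Since Δ is not a rational square, the Galois group is not contained in A_3; it must be the full S_3 (irreducibility of the cubic rules out anything smaller).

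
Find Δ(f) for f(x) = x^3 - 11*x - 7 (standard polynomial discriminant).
Δ = 4001

For a depressed cubic x^3 + p x + q the discriminant is Δ = -4 p^3 - 27 q^2 = -4*(-11)^3 - 27*(-7)^2 = 5324 - 1323 = 4001.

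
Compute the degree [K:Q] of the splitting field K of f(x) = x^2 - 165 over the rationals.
[K:Q] = 2

The polynomial x^2 - 165 is irreducible over Q since 165 is not a perfect square. Its splitting field is Q(sqrt(165)), which has degree 2 over Q.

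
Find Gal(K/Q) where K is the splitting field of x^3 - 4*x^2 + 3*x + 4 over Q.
Gal(K/Q) = S_3 (symmetric group of order 6)

Compute the discriminant of x^3 + (-4)*x^2 + (3)*x + (4): Δ = -236. Since Δ is not a rational square, the Galois group is not contained in A_3; it must be the full S_3 (irreducibility of the cubic rules out anything smaller).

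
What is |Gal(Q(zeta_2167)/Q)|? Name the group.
|Gal(Q(zeta_2167)/Q)| = phi(2167) = 1960; group ≅ (Z/2167Z)^* ≅ Z/10Z × Z/196Z

The n-th cyclotomic polynomial Φ_2167(x) is the minimal polynomial of zeta_2167 over Q and has degree phi(2167) = 1960. So Q(zeta_2167) is a degree-1960 Galois extension with Galois group (Z/2167Z)^*. By CRT, (Z/2167Z)^* ≅ (Z/11Z)^* × (Z/197Z)^*. Each prime-power unit group is (Z/11Z)^* ≅ Z/10Z; (Z/197Z)^* ≅ Z/196Z. Hence Gal(Q(zeta_2167)/Q) ≅ Z/10Z × Z/196Z.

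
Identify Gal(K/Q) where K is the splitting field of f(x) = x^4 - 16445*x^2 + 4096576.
Gal(K/Q) = Z/2Z (cyclic of order 2)

f factors as (x^2 - 253)(x^2 - 16192), so the splitting field is K = Q(sqrt(253), sqrt(16192)). The squarefree part of 253 is 253 and the squarefree part of 16192 is also 253, so sqrt(253) and sqrt(16192) are both rational multiples of sqrt(253). Hence Q(sqrt(253)) = Q(sqrt(16192)) = Q(sqrt(253)), and the splitting field collapses to a single degree-2 extension with Galois group Z/2Z.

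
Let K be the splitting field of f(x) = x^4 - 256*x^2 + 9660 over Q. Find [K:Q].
[K:Q] = 4

f factors as (x^2 - 210)(x^2 - 46); the splitting field is K = Q(sqrt(210), sqrt(46)). Since 210, 46, and 9660 are all non-squares in Q, the three subfields Q(sqrt(210)), Q(sqrt(46)), Q(sqrt(9660)) are distinct degree-2 extensions, so [K:Q] = 4 (Klein four Galois group).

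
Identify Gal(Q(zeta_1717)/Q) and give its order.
|Gal(Q(zeta_1717)/Q)| = phi(1717) = 1600; group ≅ (Z/1717Z)^* ≅ Z/16Z × Z/100Z

The n-th cyclotomic polynomial Φ_1717(x) is the minimal polynomial of zeta_1717 over Q and has degree phi(1717) = 1600. So Q(zeta_1717) is a degree-1600 Galois extension with Galois group (Z/1717Z)^*. By CRT, (Z/1717Z)^* ≅ (Z/17Z)^* × (Z/101Z)^*. Each prime-power unit group is (Z/17Z)^* ≅ Z/16Z; (Z/101Z)^* ≅ Z/100Z. Hence Gal(Q(zeta_1717)/Q) ≅ Z/16Z × Z/100Z.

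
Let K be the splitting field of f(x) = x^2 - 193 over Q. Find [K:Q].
[K:Q] = 2

The polynomial x^2 - 193 is irreducible over Q since 193 is not a perfect square. Its splitting field is Q(sqrt(193)), which has degree 2 over Q.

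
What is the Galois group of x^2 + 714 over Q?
Gal(K/Q) = Z/2Z (cyclic of order 2)

x^2 + 714 is irreducible over Q since -714 is not a rational square. The splitting field Q(sqrt(-714)) has degree 2 over Q, and its unique nontrivial automorphism is sqrt(-714) ↦ -sqrt(-714). Hence Gal(Q(sqrt(-714))/Q) = Z/2Z.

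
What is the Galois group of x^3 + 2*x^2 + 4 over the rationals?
Gal(K/Q) = S_3 (symmetric group of order 6)

Compute the discriminant of x^3 + (2)*x^2 + (0)*x + (4): Δ = -560. Since Δ is not a rational square, the Galois group is not contained in A_3; it must be the full S_3 (irreducibility of the cubic rules out anything smaller).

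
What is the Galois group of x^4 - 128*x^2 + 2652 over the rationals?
Gal(K/Q) = V_4 (Klein four-group, Z/2Z × Z/2Z)

f factors as (x^2 - 102)(x^2 - 26), so the splitting field is K = Q(sqrt(102), sqrt(26)). The elements 102, 26, 2652 are all non-squares in Q, so sqrt(102) and sqrt(26) generate independent quadratic extensions. Thus [K:Q] = 4 and Gal(K/Q) is generated by the two order-2 automorphisms sqrt(102) ↦ -sqrt(102) and sqrt(26) ↦ -sqrt(26), giving V_4.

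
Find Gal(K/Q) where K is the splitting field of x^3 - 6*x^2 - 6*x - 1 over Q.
Gal(K/Q) = S_3 (symmetric group of order 6)

Compute the discriminant of x^3 + (-6)*x^2 + (-6)*x + (-1): Δ = 621. Since Δ is not a rational square, the Galois group is not contained in A_3; it must be the full S_3 (irreducibility of the cubic rules out anything smaller).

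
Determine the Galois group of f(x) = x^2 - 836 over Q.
Gal(K/Q) = Z/2Z (cyclic of order 2)

x^2 - 836 is irreducible over Q since 836 is not a rational square. The splitting field Q(sqrt(836)) has degree 2 over Q, and its unique nontrivial automorphism is sqrt(836) ↦ -sqrt(836). Hence Gal(Q(sqrt(836))/Q) = Z/2Z.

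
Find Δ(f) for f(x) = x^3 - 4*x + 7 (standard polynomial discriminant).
Δ = -1067

For a depressed cubic x^3 + p x + q the discriminant is Δ = -4 p^3 - 27 q^2 = -4*(-4)^3 - 27*(7)^2 = 256 - 1323 = -1067.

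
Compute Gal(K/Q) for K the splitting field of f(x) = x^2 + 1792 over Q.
Gal(K/Q) = Z/2Z (cyclic of order 2)

x^2 + 1792 is irreducible over Q since -1792 is not a rational square. The splitting field Q(sqrt(-1792)) has degree 2 over Q, and its unique nontrivial automorphism is sqrt(-1792) ↦ -sqrt(-1792). Hence Gal(Q(sqrt(-1792))/Q) = Z/2Z.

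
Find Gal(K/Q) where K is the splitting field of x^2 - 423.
Gal(K/Q) = Z/2Z (cyclic of order 2)

x^2 - 423 is irreducible over Q since 423 is not a rational square. The splitting field Q(sqrt(423)) has degree 2 over Q, and its unique nontrivial automorphism is sqrt(423) ↦ -sqrt(423). Hence Gal(Q(sqrt(423))/Q) = Z/2Z.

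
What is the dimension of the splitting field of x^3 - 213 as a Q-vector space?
[K:Q] = 6

x^3 - 213 has one real root r = 213^(1/3) and two complex roots r*zeta_3, r*zeta_3^2 where zeta_3 = e^(2*pi*i/3). The splitting field is Q(r, zeta_3). [Q(r):Q] = 3 and [Q(zeta_3):Q] = 2 with gcd = 1, so [Q(r, zeta_3):Q] = 3 * 2 = 6.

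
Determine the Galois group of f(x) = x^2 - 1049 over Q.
Gal(K/Q) = Z/2Z (cyclic of order 2)

x^2 - 1049 is irreducible over Q since 1049 is not a rational square. The splitting field Q(sqrt(1049)) has degree 2 over Q, and its unique nontrivial automorphism is sqrt(1049) ↦ -sqrt(1049). Hence Gal(Q(sqrt(1049))/Q) = Z/2Z.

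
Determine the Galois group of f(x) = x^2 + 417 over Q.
Gal(K/Q) = Z/2Z (cyclic of order 2)

x^2 + 417 is irreducible over Q since -417 is not a rational square. The splitting field Q(sqrt(-417)) has degree 2 over Q, and its unique nontrivial automorphism is sqrt(-417) ↦ -sqrt(-417). Hence Gal(Q(sqrt(-417))/Q) = Z/2Z.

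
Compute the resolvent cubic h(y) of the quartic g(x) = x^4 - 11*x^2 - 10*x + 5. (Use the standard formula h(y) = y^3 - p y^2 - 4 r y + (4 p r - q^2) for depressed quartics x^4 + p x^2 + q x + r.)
h(y) = y^3 + 11*y^2 - 20*y - 320

Identify coefficients: p = -11, q = -10, r = 5.
Plug into h(y) = y^3 - p y^2 - 4 r y + (4 p r - q^2):
  h(y) = y^3 - (-11) y^2 - 4*(5) y + (4*(-11)*(5) - (-10)^2)
       = y^3 + (11) y^2 + (-20) y + (-320).
Simplifying: h(y) = y^3 + 11*y^2 - 20*y - 320.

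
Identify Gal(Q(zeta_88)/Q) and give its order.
|Gal(Q(zeta_88)/Q)| = phi(88) = 40; group ≅ (Z/88Z)^* ≅ Z/2Z × Z/2Z × Z/10Z

The n-th cyclotomic polynomial Φ_88(x) is the minimal polynomial of zeta_88 over Q and has degree phi(88) = 40. So Q(zeta_88) is a degree-40 Galois extension with Galois group (Z/88Z)^*. By CRT, (Z/88Z)^* ≅ (Z/8Z)^* × (Z/11Z)^*. Each prime-power unit group is (Z/8Z)^* ≅ Z/2Z × Z/2Z; (Z/11Z)^* ≅ Z/10Z. Hence Gal(Q(zeta_88)/Q) ≅ Z/2Z × Z/2Z × Z/10Z.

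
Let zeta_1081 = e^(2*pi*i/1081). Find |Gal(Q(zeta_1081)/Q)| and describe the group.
|Gal(Q(zeta_1081)/Q)| = phi(1081) = 1012; group ≅ (Z/1081Z)^* ≅ Z/22Z × Z/46Z

The n-th cyclotomic polynomial Φ_1081(x) is the minimal polynomial of zeta_1081 over Q and has degree phi(1081) = 1012. So Q(zeta_1081) is a degree-1012 Galois extension with Galois group (Z/1081Z)^*. By CRT, (Z/1081Z)^* ≅ (Z/23Z)^* × (Z/47Z)^*. Each prime-power unit group is (Z/23Z)^* ≅ Z/22Z; (Z/47Z)^* ≅ Z/46Z. Hence Gal(Q(zeta_1081)/Q) ≅ Z/22Z × Z/46Z.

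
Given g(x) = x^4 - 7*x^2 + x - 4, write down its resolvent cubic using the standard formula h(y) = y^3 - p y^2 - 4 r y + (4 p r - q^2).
h(y) = y^3 + 7*y^2 + 16*y + 111

Identify coefficients: p = -7, q = 1, r = -4.
Plug into h(y) = y^3 - p y^2 - 4 r y + (4 p r - q^2):
  h(y) = y^3 - (-7) y^2 - 4*(-4) y + (4*(-7)*(-4) - (1)^2)
       = y^3 + (7) y^2 + (16) y + (111).
Simplifying: h(y) = y^3 + 7*y^2 + 16*y + 111.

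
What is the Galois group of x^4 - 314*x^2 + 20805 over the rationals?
Gal(K/Q) = V_4 (Klein four-group, Z/2Z × Z/2Z)

f factors as (x^2 - 95)(x^2 - 219), so the splitting field is K = Q(sqrt(95), sqrt(219)). The elements 95, 219, 20805 are all non-squares in Q, so sqrt(95) and sqrt(219) generate independent quadratic extensions. Thus [K:Q] = 4 and Gal(K/Q) is generated by the two order-2 automorphisms sqrt(95) ↦ -sqrt(95) and sqrt(219) ↦ -sqrt(219), giving V_4.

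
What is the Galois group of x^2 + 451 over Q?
Gal(K/Q) = Z/2Z (cyclic of order 2)

x^2 + 451 is irreducible over Q since -451 is not a rational square. The splitting field Q(sqrt(-451)) has degree 2 over Q, and its unique nontrivial automorphism is sqrt(-451) ↦ -sqrt(-451). Hence Gal(Q(sqrt(-451))/Q) = Z/2Z.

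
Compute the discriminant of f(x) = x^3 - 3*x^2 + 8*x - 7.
Δ = -527

For x^3 + a x^2 + b x + c the discriminant is Δ = 18 a b c - 4 a^3 c + a^2 b^2 - 4 b^3 - 27 c^2.
Plug a = -3, b = 8, c = -7:
  18*(-3)*(8)*(-7) - 4*(-3)^3*(-7) + (-3)^2*(8)^2 - 4*(8)^3 - 27*(-7)^2
  = 3024 + (-756) + 576 + (-2048) + (-1323)
  = -527.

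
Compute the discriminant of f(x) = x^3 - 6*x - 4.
Δ = 432

For a depressed cubic x^3 + p x + q the discriminant is Δ = -4 p^3 - 27 q^2 = -4*(-6)^3 - 27*(-4)^2 = 864 - 432 = 432.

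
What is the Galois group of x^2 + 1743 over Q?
Gal(K/Q) = Z/2Z (cyclic of order 2)

x^2 + 1743 is irreducible over Q since -1743 is not a rational square. The splitting field Q(sqrt(-1743)) has degree 2 over Q, and its unique nontrivial automorphism is sqrt(-1743) ↦ -sqrt(-1743). Hence Gal(Q(sqrt(-1743))/Q) = Z/2Z.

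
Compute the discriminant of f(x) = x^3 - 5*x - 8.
Δ = -1228

For a depressed cubic x^3 + p x + q the discriminant is Δ = -4 p^3 - 27 q^2 = -4*(-5)^3 - 27*(-8)^2 = 500 - 1728 = -1228.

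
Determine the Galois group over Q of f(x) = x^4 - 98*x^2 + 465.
Gal(K/Q) = V_4 (Klein four-group, Z/2Z × Z/2Z)

f factors as (x^2 - 93)(x^2 - 5), so the splitting field is K = Q(sqrt(93), sqrt(5)). The elements 93, 5, 465 are all non-squares in Q, so sqrt(93) and sqrt(5) generate independent quadratic extensions. Thus [K:Q] = 4 and Gal(K/Q) is generated by the two order-2 automorphisms sqrt(93) ↦ -sqrt(93) and sqrt(5) ↦ -sqrt(5), giving V_4.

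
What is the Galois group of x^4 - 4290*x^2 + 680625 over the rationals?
Gal(K/Q) = Z/2Z (cyclic of order 2)

f factors as (x^2 - 4125)(x^2 - 165), so the splitting field is K = Q(sqrt(4125), sqrt(165)). The squarefree part of 4125 is 165 and the squarefree part of 165 is also 165, so sqrt(4125) and sqrt(165) are both rational multiples of sqrt(165). Hence Q(sqrt(4125)) = Q(sqrt(165)) = Q(sqrt(165)), and the splitting field collapses to a single degree-2 extension with Galois group Z/2Z.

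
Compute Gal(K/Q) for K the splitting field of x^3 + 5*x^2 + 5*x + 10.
Gal(K/Q) = S_3 (symmetric group of order 6)

Compute the discriminant of x^3 + (5)*x^2 + (5)*x + (10): Δ = -3075. Since Δ is not a rational square, the Galois group is not contained in A_3; it must be the full S_3 (irreducibility of the cubic rules out anything smaller).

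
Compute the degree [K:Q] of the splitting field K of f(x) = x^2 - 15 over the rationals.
[K:Q] = 2

The polynomial x^2 - 15 is irreducible over Q since 15 is not a perfect square. Its splitting field is Q(sqrt(15)), which has degree 2 over Q.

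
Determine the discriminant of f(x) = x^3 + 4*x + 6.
Δ = -1228

For x^3 + a x^2 + b x + c the discriminant is Δ = 18 a b c - 4 a^3 c + a^2 b^2 - 4 b^3 - 27 c^2.
Plug a = 0, b = 4, c = 6:
  18*(0)*(4)*(6) - 4*(0)^3*(6) + (0)^2*(4)^2 - 4*(4)^3 - 27*(6)^2
  = 0 + (0) + 0 + (-256) + (-972)
  = -1228.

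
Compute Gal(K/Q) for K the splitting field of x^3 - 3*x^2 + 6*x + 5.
Gal(K/Q) = S_3 (symmetric group of order 6)

Compute the discriminant of x^3 + (-3)*x^2 + (6)*x + (5): Δ = -2295. Since Δ is not a rational square, the Galois group is not contained in A_3; it must be the full S_3 (irreducibility of the cubic rules out anything smaller).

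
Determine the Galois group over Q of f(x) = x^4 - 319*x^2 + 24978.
Gal(K/Q) = V_4 (Klein four-group, Z/2Z × Z/2Z)

f factors as (x^2 - 138)(x^2 - 181), so the splitting field is K = Q(sqrt(138), sqrt(181)). The elements 138, 181, 24978 are all non-squares in Q, so sqrt(138) and sqrt(181) generate independent quadratic extensions. Thus [K:Q] = 4 and Gal(K/Q) is generated by the two order-2 automorphisms sqrt(138) ↦ -sqrt(138) and sqrt(181) ↦ -sqrt(181), giving V_4.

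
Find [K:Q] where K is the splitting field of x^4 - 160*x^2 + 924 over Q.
[K:Q] = 4

f factors as (x^2 - 154)(x^2 - 6); the splitting field is K = Q(sqrt(154), sqrt(6)). Since 154, 6, and 924 are all non-squares in Q, the three subfields Q(sqrt(154)), Q(sqrt(6)), Q(sqrt(924)) are distinct degree-2 extensions, so [K:Q] = 4 (Klein four Galois group).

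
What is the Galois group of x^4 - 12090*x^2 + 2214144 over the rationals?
Gal(K/Q) = Z/2Z (cyclic of order 2)

f factors as (x^2 - 186)(x^2 - 11904), so the splitting field is K = Q(sqrt(186), sqrt(11904)). The squarefree part of 186 is 186 and the squarefree part of 11904 is also 186, so sqrt(186) and sqrt(11904) are both rational multiples of sqrt(186). Hence Q(sqrt(186)) = Q(sqrt(11904)) = Q(sqrt(186)), and the splitting field collapses to a single degree-2 extension with Galois group Z/2Z.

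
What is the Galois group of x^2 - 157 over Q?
Gal(K/Q) = Z/2Z (cyclic of order 2)

x^2 - 157 is irreducible over Q since 157 is not a rational square. The splitting field Q(sqrt(157)) has degree 2 over Q, and its unique nontrivial automorphism is sqrt(157) ↦ -sqrt(157). Hence Gal(Q(sqrt(157))/Q) = Z/2Z.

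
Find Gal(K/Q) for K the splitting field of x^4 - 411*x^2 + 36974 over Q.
Gal(K/Q) = V_4 (Klein four-group, Z/2Z × Z/2Z)

f factors as (x^2 - 133)(x^2 - 278), so the splitting field is K = Q(sqrt(133), sqrt(278)). The elements 133, 278, 36974 are all non-squares in Q, so sqrt(133) and sqrt(278) generate independent quadratic extensions. Thus [K:Q] = 4 and Gal(K/Q) is generated by the two order-2 automorphisms sqrt(133) ↦ -sqrt(133) and sqrt(278) ↦ -sqrt(278), giving V_4.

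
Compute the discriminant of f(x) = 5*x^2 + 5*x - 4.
Δ = 105

For a quadratic a x^2 + b x + c the discriminant is Δ = b^2 - 4ac = (5)^2 - 4*(5)*(-4) = 25 - (-80) = 105.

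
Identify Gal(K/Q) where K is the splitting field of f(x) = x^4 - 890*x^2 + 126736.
Gal(K/Q) = Z/2Z (cyclic of order 2)

f factors as (x^2 - 712)(x^2 - 178), so the splitting field is K = Q(sqrt(712), sqrt(178)). The squarefree part of 712 is 178 and the squarefree part of 178 is also 178, so sqrt(712) and sqrt(178) are both rational multiples of sqrt(178). Hence Q(sqrt(712)) = Q(sqrt(178)) = Q(sqrt(178)), and the splitting field collapses to a single degree-2 extension with Galois group Z/2Z.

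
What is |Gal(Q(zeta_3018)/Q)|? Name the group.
|Gal(Q(zeta_3018)/Q)| = phi(3018) = 1004; group ≅ (Z/3018Z)^* ≅ Z/2Z × Z/502Z

The n-th cyclotomic polynomial Φ_3018(x) is the minimal polynomial of zeta_3018 over Q and has degree phi(3018) = 1004. So Q(zeta_3018) is a degree-1004 Galois extension with Galois group (Z/3018Z)^*. By CRT, (Z/3018Z)^* ≅ (Z/2Z)^* × (Z/3Z)^* × (Z/503Z)^*. Each prime-power unit group is (Z/2Z)^* ≅ trivial group (order 1); (Z/3Z)^* ≅ Z/2Z; (Z/503Z)^* ≅ Z/502Z. Hence Gal(Q(zeta_3018)/Q) ≅ Z/2Z × Z/502Z.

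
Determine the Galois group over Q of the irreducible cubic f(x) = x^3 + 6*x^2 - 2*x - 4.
Gal(K/Q) = S_3 (symmetric group of order 6)

Compute the discriminant of x^3 + (6)*x^2 + (-2)*x + (-4): Δ = 4064. Since Δ is not a rational square, the Galois group is not contained in A_3; it must be the full S_3 (irreducibility of the cubic rules out anything smaller).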